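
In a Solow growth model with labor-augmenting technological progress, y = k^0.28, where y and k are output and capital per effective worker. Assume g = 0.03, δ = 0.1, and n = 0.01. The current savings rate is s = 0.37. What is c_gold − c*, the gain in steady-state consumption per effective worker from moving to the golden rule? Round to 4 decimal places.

n + g + δ = 0.01 + 0.03 + 0.1 = 0.14.
Current steady state (s = 0.37): k* = (0.37/0.14)^(1/0.72) ≈ 3.8567, y* = 3.8567^0.28 ≈ 1.4593, c* = (1−0.37)·1.4593 ≈ 0.9193.
Golden rule sets MPK = n+g+δ: 0.28·k^(0.28−1) = 0.14, so k_gold = (0.28/0.14)^(1/0.72) ≈ 2.6188.
y_gold = 2.6188^0.28 ≈ 1.3094, c_gold = y_gold − 0.14·k_gold ≈ 0.9428.
Gain: Δc = 0.9428 − 0.9193 ≈ 0.0234.

Δc ≈ 0.0234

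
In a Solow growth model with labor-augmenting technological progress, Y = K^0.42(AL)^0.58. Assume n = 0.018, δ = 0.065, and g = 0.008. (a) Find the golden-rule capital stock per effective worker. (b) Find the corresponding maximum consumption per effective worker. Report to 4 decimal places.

n + g + δ = 0.018 + 0.008 + 0.065 = 0.091.
At the golden rule the marginal product of capital equals n+g+δ: 0.42·k^(0.42−1) = 0.091. Solving, k_gold = (0.42/0.091)^(1/0.58) ≈ 13.9697.
y_gold = 13.9697^0.42 ≈ 3.0268; c_gold = y_gold − 0.091·k_gold ≈ 1.7555.

(a) k_gold ≈ 13.9697; (b) c_gold ≈ 1.7555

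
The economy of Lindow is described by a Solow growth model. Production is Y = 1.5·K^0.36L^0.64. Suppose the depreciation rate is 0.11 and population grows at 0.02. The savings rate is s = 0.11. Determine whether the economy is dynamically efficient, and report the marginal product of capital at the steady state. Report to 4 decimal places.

dynamically efficient; MPK ≈ 0.4255

The effective depreciation rate is n + δ = 0.02 + 0.11 = 0.13.
Steady-state k*: s·A·k^0.36 = 0.13·k gives k* = (0.11·1.5/0.13)^(1/0.64) ≈ 1.4514.
MPK = 0.36·1.5·1.4514^(-0.64) ≈ 0.4255.
MPK > n+δ = 0.13, so the economy is dynamically efficient (under-saving).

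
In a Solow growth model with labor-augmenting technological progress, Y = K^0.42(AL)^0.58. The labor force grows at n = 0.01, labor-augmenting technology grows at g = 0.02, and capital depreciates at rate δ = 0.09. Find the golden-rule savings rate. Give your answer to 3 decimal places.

s_gold = 0.420

n + g + δ = 0.01 + 0.02 + 0.09 = 0.12.
At the golden rule MPK = n+g+δ, and in any Cobb-Douglas steady state s = (n+g+δ)·k/y = MPK·k/y = capital's share 0.42.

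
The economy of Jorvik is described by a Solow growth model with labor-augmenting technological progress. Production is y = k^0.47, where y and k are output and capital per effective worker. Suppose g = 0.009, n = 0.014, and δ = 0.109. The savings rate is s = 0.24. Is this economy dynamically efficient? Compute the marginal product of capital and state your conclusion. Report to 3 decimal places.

n + g + δ = 0.014 + 0.009 + 0.109 = 0.132.
Steady-state k*: s·k^0.47 = 0.132·k gives k* = (0.24/0.132)^(1/0.53) ≈ 3.0895.
MPK = 0.47·3.0895^(-0.53) ≈ 0.2585.
MPK > n+g+δ = 0.132, so the economy is dynamically efficient (under-saving).

dynamically efficient; MPK ≈ 0.259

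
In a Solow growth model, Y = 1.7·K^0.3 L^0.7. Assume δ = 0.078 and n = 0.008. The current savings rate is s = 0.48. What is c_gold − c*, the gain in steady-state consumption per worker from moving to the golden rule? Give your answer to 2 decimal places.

Δc ≈ 0.23

Break-even investment rate: n + δ = 0.008 + 0.078 = 0.086.
Current steady state (s = 0.48): k* = (0.48·1.7/0.086)^(1/0.7) ≈ 24.8879, y* = 1.7·24.8879^0.3 ≈ 4.4591, c* = (1−0.48)·4.4591 ≈ 2.3187.
Maximizing c = f(k) − (n+δ)·k gives f'(k) = n+δ, i.e. 0.3·1.7·k^(0.3−1) = 0.086, so k_gold = (0.3·1.7/0.086)^(1/0.7) ≈ 12.7171.
y_gold = 1.7·12.7171^0.3 ≈ 3.6456, c_gold = y_gold − 0.086·k_gold ≈ 2.5519.
Gain: Δc = 2.5519 − 2.3187 ≈ 0.2332.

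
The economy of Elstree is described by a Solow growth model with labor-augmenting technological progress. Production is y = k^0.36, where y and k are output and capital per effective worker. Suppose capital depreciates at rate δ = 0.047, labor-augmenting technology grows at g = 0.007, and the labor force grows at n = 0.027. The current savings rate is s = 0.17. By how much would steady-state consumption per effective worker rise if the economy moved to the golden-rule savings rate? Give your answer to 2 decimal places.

Capital per effective worker breaks even when investment replaces (n + g + δ)·k; here n + g + δ = 0.081.
Current steady state (s = 0.17): k* = (0.17/0.081)^(1/0.64) ≈ 3.1847, y* = 3.1847^0.36 ≈ 1.5174, c* = (1−0.17)·1.5174 ≈ 1.2595.
Setting f'(k) = n+g+δ gives 0.36·k^(0.36−1) = 0.081, hence k_gold = (0.36/0.081)^(1/0.64) ≈ 10.2852.
y_gold = 10.2852^0.36 ≈ 2.3142, c_gold = y_gold − 0.081·k_gold ≈ 1.4811.
Gain: Δc = 1.4811 − 1.2595 ≈ 0.2216.

Δc ≈ 0.22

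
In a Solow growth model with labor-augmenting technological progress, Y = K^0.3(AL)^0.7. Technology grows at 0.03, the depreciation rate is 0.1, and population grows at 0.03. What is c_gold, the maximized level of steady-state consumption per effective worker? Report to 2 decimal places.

c_gold ≈ 0.92

The effective depreciation rate is n + g + δ = 0.03 + 0.03 + 0.1 = 0.16.
Golden rule sets MPK = n+g+δ: 0.3·k^(0.3−1) = 0.16, so k_gold = (0.3/0.16)^(1/0.7) ≈ 2.4547.
y_gold = 2.4547^0.3 ≈ 1.3092.
c_gold = y_gold − (n+g+δ)·k_gold = 1.3092 − 0.16·2.4547 ≈ 0.9164.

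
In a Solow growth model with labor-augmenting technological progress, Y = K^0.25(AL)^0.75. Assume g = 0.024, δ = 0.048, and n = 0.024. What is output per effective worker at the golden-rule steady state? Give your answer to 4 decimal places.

y_gold ≈ 1.3758

The effective depreciation rate is n + g + δ = 0.024 + 0.024 + 0.048 = 0.096.
Maximizing c = f(k) − (n+g+δ)·k gives f'(k) = n+g+δ, i.e. 0.25·k^(0.25−1) = 0.096, so k_gold = (0.25/0.096)^(1/0.75) ≈ 3.5828.
Output: y_gold = k_gold^0.25 = 3.5828^0.25 ≈ 1.3758.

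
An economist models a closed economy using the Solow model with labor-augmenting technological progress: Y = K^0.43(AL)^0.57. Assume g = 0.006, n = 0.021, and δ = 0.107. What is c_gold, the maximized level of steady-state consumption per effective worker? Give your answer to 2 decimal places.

Break-even investment rate: n + g + δ = 0.021 + 0.006 + 0.107 = 0.134.
Golden rule sets MPK = n+g+δ: 0.43·k^(0.43−1) = 0.134, so k_gold = (0.43/0.134)^(1/0.57) ≈ 7.7332.
y_gold = 7.7332^0.43 ≈ 2.4099.
c_gold = y_gold − (n+g+δ)·k_gold = 2.4099 − 0.134·7.7332 ≈ 1.3736.

c_gold ≈ 1.37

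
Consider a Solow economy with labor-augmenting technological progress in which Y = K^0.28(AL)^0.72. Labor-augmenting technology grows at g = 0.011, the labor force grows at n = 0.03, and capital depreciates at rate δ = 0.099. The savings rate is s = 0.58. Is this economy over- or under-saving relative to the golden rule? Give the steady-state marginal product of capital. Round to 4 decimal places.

over-saving; MPK ≈ 0.0676

The effective depreciation rate is n + g + δ = 0.03 + 0.011 + 0.099 = 0.14.
Steady-state k*: s·k^0.28 = 0.14·k gives k* = (0.58/0.14)^(1/0.72) ≈ 7.2005.
MPK = 0.28·7.2005^(-0.72) ≈ 0.0676.
MPK < n+g+δ = 0.14, so the economy is dynamically inefficient (over-saving).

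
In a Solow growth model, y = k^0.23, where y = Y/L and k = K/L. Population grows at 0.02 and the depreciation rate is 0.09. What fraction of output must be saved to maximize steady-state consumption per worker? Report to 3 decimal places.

The effective depreciation rate is n + δ = 0.02 + 0.09 = 0.11.
At the golden rule MPK = n+δ, and in any Cobb-Douglas steady state s = (n+δ)·k/y = MPK·k/y = capital's share 0.23.

s_gold = 0.230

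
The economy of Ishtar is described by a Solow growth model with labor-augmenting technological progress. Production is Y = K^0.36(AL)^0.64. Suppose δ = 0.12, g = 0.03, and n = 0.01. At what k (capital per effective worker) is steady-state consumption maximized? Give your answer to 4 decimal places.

The effective depreciation rate is n + g + δ = 0.01 + 0.03 + 0.12 = 0.16.
Maximizing c = f(k) − (n+g+δ)·k gives f'(k) = n+g+δ, i.e. 0.36·k^(0.36−1) = 0.16, so k_gold = (0.36/0.16)^(1/0.64) ≈ 3.5505.

k_gold ≈ 3.5505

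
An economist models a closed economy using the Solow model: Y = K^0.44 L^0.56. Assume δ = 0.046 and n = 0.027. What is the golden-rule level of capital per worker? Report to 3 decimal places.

k_gold ≈ 24.722

The effective depreciation rate is n + δ = 0.027 + 0.046 = 0.073.
At the golden rule the marginal product of capital equals n+δ: 0.44·k^(0.44−1) = 0.073. Solving, k_gold = (0.44/0.073)^(1/0.56) ≈ 24.7223.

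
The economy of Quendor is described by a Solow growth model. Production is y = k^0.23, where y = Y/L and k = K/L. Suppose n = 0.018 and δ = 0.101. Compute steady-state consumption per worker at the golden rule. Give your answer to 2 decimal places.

Break-even investment rate: n + δ = 0.018 + 0.101 = 0.119.
At the golden rule the marginal product of capital equals n+δ: 0.23·k^(0.23−1) = 0.119. Solving, k_gold = (0.23/0.119)^(1/0.77) ≈ 2.3532.
y_gold = 2.3532^0.23 ≈ 1.2175.
c_gold = y_gold − (n+δ)·k_gold = 1.2175 − 0.119·2.3532 ≈ 0.9375.

c_gold ≈ 0.94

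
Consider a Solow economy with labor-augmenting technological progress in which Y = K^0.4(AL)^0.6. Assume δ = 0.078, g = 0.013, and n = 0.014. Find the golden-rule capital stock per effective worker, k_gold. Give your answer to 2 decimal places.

Break-even investment rate: n + g + δ = 0.014 + 0.013 + 0.078 = 0.105.
At the golden rule the marginal product of capital equals n+g+δ: 0.4·k^(0.4−1) = 0.105. Solving, k_gold = (0.4/0.105)^(1/0.6) ≈ 9.2922.

k_gold ≈ 9.29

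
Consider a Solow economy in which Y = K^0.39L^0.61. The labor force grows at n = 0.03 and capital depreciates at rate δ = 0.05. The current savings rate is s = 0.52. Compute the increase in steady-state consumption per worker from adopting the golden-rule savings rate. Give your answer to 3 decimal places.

Δc ≈ 0.091

Capital per worker breaks even when investment replaces (n + δ)·k; here n + δ = 0.08.
Current steady state (s = 0.52): k* = (0.52/0.08)^(1/0.61) ≈ 21.5102, y* = 21.5102^0.39 ≈ 3.3093, c* = (1−0.52)·3.3093 ≈ 1.5884.
Golden rule sets MPK = n+δ: 0.39·k^(0.39−1) = 0.08, so k_gold = (0.39/0.08)^(1/0.61) ≈ 13.4223.
y_gold = 13.4223^0.39 ≈ 2.7533, c_gold = y_gold − 0.08·k_gold ≈ 1.6795.
Gain: Δc = 1.6795 − 1.5884 ≈ 0.0911.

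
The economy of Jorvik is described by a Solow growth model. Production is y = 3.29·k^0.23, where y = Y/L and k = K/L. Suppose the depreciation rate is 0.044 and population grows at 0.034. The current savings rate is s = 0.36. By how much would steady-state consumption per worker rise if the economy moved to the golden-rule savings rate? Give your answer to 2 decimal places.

Δc ≈ 0.25

Capital per worker breaks even when investment replaces (n + δ)·k; here n + δ = 0.078.
Current steady state (s = 0.36): k* = (0.36·3.29/0.078)^(1/0.77) ≈ 34.2208, y* = 3.29·34.2208^0.23 ≈ 7.4145, c* = (1−0.36)·7.4145 ≈ 4.7453.
At the golden rule the marginal product of capital equals n+δ: 0.23·3.29·k^(0.23−1) = 0.078. Solving, k_gold = (0.23·3.29/0.078)^(1/0.77) ≈ 19.1248.
y_gold = 3.29·19.1248^0.23 ≈ 6.4858, c_gold = y_gold − 0.078·k_gold ≈ 4.9941.
Gain: Δc = 4.9941 − 4.7453 ≈ 0.2488.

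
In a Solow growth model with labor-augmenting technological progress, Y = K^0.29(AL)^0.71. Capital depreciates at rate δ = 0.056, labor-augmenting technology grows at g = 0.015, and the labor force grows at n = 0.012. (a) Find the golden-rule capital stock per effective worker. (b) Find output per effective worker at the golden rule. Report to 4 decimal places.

n + g + δ = 0.012 + 0.015 + 0.056 = 0.083.
Setting f'(k) = n+g+δ gives 0.29·k^(0.29−1) = 0.083, hence k_gold = (0.29/0.083)^(1/0.71) ≈ 5.8242.
y_gold = 5.8242^0.29 ≈ 1.6669.

(a) k_gold ≈ 5.8242; (b) y_gold ≈ 1.6669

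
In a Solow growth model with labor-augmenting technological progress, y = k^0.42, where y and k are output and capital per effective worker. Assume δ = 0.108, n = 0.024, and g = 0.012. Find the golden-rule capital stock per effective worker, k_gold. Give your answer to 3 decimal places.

Break-even investment rate: n + g + δ = 0.024 + 0.012 + 0.108 = 0.144.
Golden rule sets MPK = n+g+δ: 0.42·k^(0.42−1) = 0.144, so k_gold = (0.42/0.144)^(1/0.58) ≈ 6.3318.

k_gold ≈ 6.332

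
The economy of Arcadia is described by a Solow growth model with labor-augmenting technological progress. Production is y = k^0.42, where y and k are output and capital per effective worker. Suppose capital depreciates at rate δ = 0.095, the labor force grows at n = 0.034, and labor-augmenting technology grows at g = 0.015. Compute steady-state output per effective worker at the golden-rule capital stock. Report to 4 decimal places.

Break-even investment rate: n + g + δ = 0.034 + 0.015 + 0.095 = 0.144.
Golden rule sets MPK = n+g+δ: 0.42·k^(0.42−1) = 0.144, so k_gold = (0.42/0.144)^(1/0.58) ≈ 6.3318.
Output: y_gold = k_gold^0.42 = 6.3318^0.42 ≈ 2.1709.

y_gold ≈ 2.1709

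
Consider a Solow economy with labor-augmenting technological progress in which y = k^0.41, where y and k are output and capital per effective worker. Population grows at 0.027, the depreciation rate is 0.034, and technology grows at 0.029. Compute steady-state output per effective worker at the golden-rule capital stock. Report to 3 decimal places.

The effective depreciation rate is n + g + δ = 0.027 + 0.029 + 0.034 = 0.09.
Setting f'(k) = n+g+δ gives 0.41·k^(0.41−1) = 0.09, hence k_gold = (0.41/0.09)^(1/0.59) ≈ 13.0669.
Output: y_gold = k_gold^0.41 = 13.0669^0.41 ≈ 2.8683.

y_gold ≈ 2.868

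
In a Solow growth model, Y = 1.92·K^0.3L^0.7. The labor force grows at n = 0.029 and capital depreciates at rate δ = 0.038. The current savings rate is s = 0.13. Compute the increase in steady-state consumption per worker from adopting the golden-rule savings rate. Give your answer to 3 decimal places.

Δc ≈ 0.444

n + δ = 0.029 + 0.038 = 0.067.
Current steady state (s = 0.13): k* = (0.13·1.92/0.067)^(1/0.7) ≈ 6.5457, y* = 1.92·6.5457^0.3 ≈ 3.3736, c* = (1−0.13)·3.3736 ≈ 2.9350.
Maximizing c = f(k) − (n+δ)·k gives f'(k) = n+δ, i.e. 0.3·1.92·k^(0.3−1) = 0.067, so k_gold = (0.3·1.92/0.067)^(1/0.7) ≈ 21.6164.
y_gold = 1.92·21.6164^0.3 ≈ 4.8277, c_gold = y_gold − 0.067·k_gold ≈ 3.3794.
Gain: Δc = 3.3794 − 2.9350 ≈ 0.4444.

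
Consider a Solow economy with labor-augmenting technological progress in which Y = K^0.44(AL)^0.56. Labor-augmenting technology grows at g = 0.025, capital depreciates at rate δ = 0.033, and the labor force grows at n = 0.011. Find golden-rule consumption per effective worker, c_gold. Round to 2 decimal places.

c_gold ≈ 2.40

Break-even investment rate: n + g + δ = 0.011 + 0.025 + 0.033 = 0.069.
Maximizing c = f(k) − (n+g+δ)·k gives f'(k) = n+g+δ, i.e. 0.44·k^(0.44−1) = 0.069, so k_gold = (0.44/0.069)^(1/0.56) ≈ 27.3396.
y_gold = 27.3396^0.44 ≈ 4.2873.
c_gold = y_gold − (n+g+δ)·k_gold = 4.2873 − 0.069·27.3396 ≈ 2.4009.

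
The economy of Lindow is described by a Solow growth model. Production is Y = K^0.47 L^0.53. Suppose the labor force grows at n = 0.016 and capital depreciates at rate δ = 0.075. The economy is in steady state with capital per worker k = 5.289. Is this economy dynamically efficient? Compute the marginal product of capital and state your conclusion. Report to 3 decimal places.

Break-even investment rate: n + δ = 0.016 + 0.075 = 0.091.
MPK = 0.47·k^(0.47−1) = 0.47·5.289^(-0.53) ≈ 0.1944.
MPK > 0.091, so the economy is dynamically efficient (under-saving).

dynamically efficient; MPK ≈ 0.194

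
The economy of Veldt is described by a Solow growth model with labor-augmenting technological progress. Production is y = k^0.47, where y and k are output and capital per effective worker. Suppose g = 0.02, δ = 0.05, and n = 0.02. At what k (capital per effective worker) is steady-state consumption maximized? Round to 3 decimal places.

Capital per effective worker breaks even when investment replaces (n + g + δ)·k; here n + g + δ = 0.09.
Setting f'(k) = n+g+δ gives 0.47·k^(0.47−1) = 0.09, hence k_gold = (0.47/0.09)^(1/0.53) ≈ 22.6175.

k_gold ≈ 22.617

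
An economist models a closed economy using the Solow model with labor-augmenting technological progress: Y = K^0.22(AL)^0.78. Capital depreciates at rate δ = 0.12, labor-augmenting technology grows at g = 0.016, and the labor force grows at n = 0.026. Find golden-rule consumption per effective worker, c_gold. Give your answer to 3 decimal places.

Break-even investment rate: n + g + δ = 0.026 + 0.016 + 0.12 = 0.162.
Setting f'(k) = n+g+δ gives 0.22·k^(0.22−1) = 0.162, hence k_gold = (0.22/0.162)^(1/0.78) ≈ 1.4805.
y_gold = 1.4805^0.22 ≈ 1.0902.
c_gold = y_gold − (n+g+δ)·k_gold = 1.0902 − 0.162·1.4805 ≈ 0.8503.

c_gold ≈ 0.850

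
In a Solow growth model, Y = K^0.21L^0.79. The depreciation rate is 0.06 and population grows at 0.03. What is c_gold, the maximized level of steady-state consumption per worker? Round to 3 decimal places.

c_gold ≈ 0.990

Capital per worker breaks even when investment replaces (n + δ)·k; here n + δ = 0.09.
Golden rule sets MPK = n+δ: 0.21·k^(0.21−1) = 0.09, so k_gold = (0.21/0.09)^(1/0.79) ≈ 2.9228.
y_gold = 2.9228^0.21 ≈ 1.2526.
c_gold = y_gold − (n+δ)·k_gold = 1.2526 − 0.09·2.9228 ≈ 0.9896.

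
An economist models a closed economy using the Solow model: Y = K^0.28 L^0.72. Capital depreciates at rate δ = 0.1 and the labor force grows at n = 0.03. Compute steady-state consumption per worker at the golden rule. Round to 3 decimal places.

c_gold ≈ 0.970

n + δ = 0.03 + 0.1 = 0.13.
Golden rule sets MPK = n+δ: 0.28·k^(0.28−1) = 0.13, so k_gold = (0.28/0.13)^(1/0.72) ≈ 2.9027.
y_gold = 2.9027^0.28 ≈ 1.3477.
c_gold = y_gold − (n+δ)·k_gold = 1.3477 − 0.13·2.9027 ≈ 0.9703.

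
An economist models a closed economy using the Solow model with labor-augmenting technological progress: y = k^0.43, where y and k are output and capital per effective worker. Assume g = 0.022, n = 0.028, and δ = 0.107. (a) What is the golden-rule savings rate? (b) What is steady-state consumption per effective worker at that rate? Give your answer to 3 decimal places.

(a) s_gold = 0.430; (b) c_gold ≈ 1.219

Capital per effective worker breaks even when investment replaces (n + g + δ)·k; here n + g + δ = 0.157.
For Cobb-Douglas, s_gold equals capital's share: s_gold = 0.43.
Golden rule sets MPK = n+g+δ: 0.43·k^(0.43−1) = 0.157, so k_gold = (0.43/0.157)^(1/0.57) ≈ 5.8569.
y_gold = 5.8569^0.43 ≈ 2.1384; c_gold = (1−0.43)·y_gold ≈ 1.2189.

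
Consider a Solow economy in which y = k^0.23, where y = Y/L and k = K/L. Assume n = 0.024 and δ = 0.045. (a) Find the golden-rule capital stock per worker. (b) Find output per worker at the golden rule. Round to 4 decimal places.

(a) k_gold ≈ 4.7760; (b) y_gold ≈ 1.4328

n + δ = 0.024 + 0.045 = 0.069.
Maximizing c = f(k) − (n+δ)·k gives f'(k) = n+δ, i.e. 0.23·k^(0.23−1) = 0.069, so k_gold = (0.23/0.069)^(1/0.77) ≈ 4.7760.
y_gold = 4.7760^0.23 ≈ 1.4328.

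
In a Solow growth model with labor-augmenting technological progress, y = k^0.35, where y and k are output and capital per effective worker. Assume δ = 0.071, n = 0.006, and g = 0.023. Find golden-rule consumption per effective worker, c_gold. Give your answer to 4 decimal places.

c_gold ≈ 1.2761

The effective depreciation rate is n + g + δ = 0.006 + 0.023 + 0.071 = 0.1.
Maximizing c = f(k) − (n+g+δ)·k gives f'(k) = n+g+δ, i.e. 0.35·k^(0.35−1) = 0.1, so k_gold = (0.35/0.1)^(1/0.65) ≈ 6.8711.
y_gold = 6.8711^0.35 ≈ 1.9632.
c_gold = y_gold − (n+g+δ)·k_gold = 1.9632 − 0.1·6.8711 ≈ 1.2761.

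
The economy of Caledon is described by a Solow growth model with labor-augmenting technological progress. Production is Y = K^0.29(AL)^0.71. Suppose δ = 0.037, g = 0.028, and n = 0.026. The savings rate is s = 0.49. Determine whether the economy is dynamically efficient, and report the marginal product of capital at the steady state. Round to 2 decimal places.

Break-even investment rate: n + g + δ = 0.026 + 0.028 + 0.037 = 0.091.
Steady-state k*: s·k^0.29 = 0.091·k gives k* = (0.49/0.091)^(1/0.71) ≈ 10.7101.
MPK = 0.29·10.7101^(-0.71) ≈ 0.0539.
MPK < n+g+δ = 0.091, so the economy is dynamically inefficient (over-saving).

dynamically inefficient; MPK ≈ 0.05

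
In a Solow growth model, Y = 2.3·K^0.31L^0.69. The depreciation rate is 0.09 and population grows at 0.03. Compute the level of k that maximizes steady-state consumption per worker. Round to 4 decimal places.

n + δ = 0.03 + 0.09 = 0.12.
Setting f'(k) = n+δ gives 0.31·2.3·k^(0.31−1) = 0.12, hence k_gold = (0.31·2.3/0.12)^(1/0.69) ≈ 13.2314.

k_gold ≈ 13.2314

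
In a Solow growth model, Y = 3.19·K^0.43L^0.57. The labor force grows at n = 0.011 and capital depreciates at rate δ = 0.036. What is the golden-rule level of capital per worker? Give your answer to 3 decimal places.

k_gold ≈ 371.928

Break-even investment rate: n + δ = 0.011 + 0.036 = 0.047.
Setting f'(k) = n+δ gives 0.43·3.19·k^(0.43−1) = 0.047, hence k_gold = (0.43·3.19/0.047)^(1/0.57) ≈ 371.9276.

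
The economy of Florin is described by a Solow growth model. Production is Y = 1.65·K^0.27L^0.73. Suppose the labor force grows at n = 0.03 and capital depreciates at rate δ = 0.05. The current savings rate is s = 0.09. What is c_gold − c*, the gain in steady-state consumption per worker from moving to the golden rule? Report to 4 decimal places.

The effective depreciation rate is n + δ = 0.03 + 0.05 = 0.08.
Current steady state (s = 0.09): k* = (0.09·1.65/0.08)^(1/0.73) ≈ 2.3334, y* = 1.65·2.3334^0.27 ≈ 2.0742, c* = (1−0.09)·2.0742 ≈ 1.8875.
Setting f'(k) = n+δ gives 0.27·1.65·k^(0.27−1) = 0.08, hence k_gold = (0.27·1.65/0.08)^(1/0.73) ≈ 10.5096.
y_gold = 1.65·10.5096^0.27 ≈ 3.1140, c_gold = y_gold − 0.08·k_gold ≈ 2.2732.
Gain: Δc = 2.2732 − 1.8875 ≈ 0.3857.

Δc ≈ 0.3857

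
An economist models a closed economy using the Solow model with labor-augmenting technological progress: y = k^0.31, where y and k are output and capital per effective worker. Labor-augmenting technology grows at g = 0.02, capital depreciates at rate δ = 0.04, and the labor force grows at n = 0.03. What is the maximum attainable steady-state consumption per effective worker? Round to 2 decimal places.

c_gold ≈ 1.20

n + g + δ = 0.03 + 0.02 + 0.04 = 0.09.
Golden rule sets MPK = n+g+δ: 0.31·k^(0.31−1) = 0.09, so k_gold = (0.31/0.09)^(1/0.69) ≈ 6.0039.
y_gold = 6.0039^0.31 ≈ 1.7431.
c_gold = y_gold − (n+g+δ)·k_gold = 1.7431 − 0.09·6.0039 ≈ 1.2027.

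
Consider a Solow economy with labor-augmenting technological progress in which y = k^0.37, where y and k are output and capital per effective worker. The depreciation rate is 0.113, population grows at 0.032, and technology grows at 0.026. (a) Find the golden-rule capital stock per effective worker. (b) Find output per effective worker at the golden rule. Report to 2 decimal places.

(a) k_gold ≈ 3.40; (b) y_gold ≈ 1.57

The effective depreciation rate is n + g + δ = 0.032 + 0.026 + 0.113 = 0.171.
Golden rule sets MPK = n+g+δ: 0.37·k^(0.37−1) = 0.171, so k_gold = (0.37/0.171)^(1/0.63) ≈ 3.4046.
y_gold = 3.4046^0.37 ≈ 1.5735.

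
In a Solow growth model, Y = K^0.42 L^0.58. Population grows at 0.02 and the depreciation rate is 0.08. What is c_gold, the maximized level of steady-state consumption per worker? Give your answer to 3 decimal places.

n + δ = 0.02 + 0.08 = 0.1.
At the golden rule the marginal product of capital equals n+δ: 0.42·k^(0.42−1) = 0.1. Solving, k_gold = (0.42/0.1)^(1/0.58) ≈ 11.8732.
y_gold = 11.8732^0.42 ≈ 2.8270.
c_gold = y_gold − (n+δ)·k_gold = 2.8270 − 0.1·11.8732 ≈ 1.6396.

c_gold ≈ 1.640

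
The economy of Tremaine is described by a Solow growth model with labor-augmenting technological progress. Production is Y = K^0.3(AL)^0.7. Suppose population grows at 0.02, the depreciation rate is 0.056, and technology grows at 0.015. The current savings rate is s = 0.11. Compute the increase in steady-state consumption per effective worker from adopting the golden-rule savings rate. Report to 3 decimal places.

Δc ≈ 0.202

Capital per effective worker breaks even when investment replaces (n + g + δ)·k; here n + g + δ = 0.091.
Current steady state (s = 0.11): k* = (0.11/0.091)^(1/0.7) ≈ 1.3111, y* = 1.3111^0.3 ≈ 1.0847, c* = (1−0.11)·1.0847 ≈ 0.9653.
Setting f'(k) = n+g+δ gives 0.3·k^(0.3−1) = 0.091, hence k_gold = (0.3/0.091)^(1/0.7) ≈ 5.4969.
y_gold = 5.4969^0.3 ≈ 1.6674, c_gold = y_gold − 0.091·k_gold ≈ 1.1672.
Gain: Δc = 1.1672 − 0.9653 ≈ 0.2018.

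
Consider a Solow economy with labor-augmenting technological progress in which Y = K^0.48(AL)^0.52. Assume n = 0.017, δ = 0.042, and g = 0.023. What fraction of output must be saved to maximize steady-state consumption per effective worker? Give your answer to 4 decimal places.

The effective depreciation rate is n + g + δ = 0.017 + 0.023 + 0.042 = 0.082.
At the golden rule MPK = n+g+δ, and in any Cobb-Douglas steady state s = (n+g+δ)·k/y = MPK·k/y = capital's share 0.48.

s_gold = 0.4800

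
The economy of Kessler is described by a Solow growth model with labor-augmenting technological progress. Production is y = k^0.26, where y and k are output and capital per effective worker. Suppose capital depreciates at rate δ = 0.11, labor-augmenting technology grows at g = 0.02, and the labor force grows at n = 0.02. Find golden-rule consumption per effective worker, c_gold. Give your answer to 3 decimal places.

c_gold ≈ 0.898

The effective depreciation rate is n + g + δ = 0.02 + 0.02 + 0.11 = 0.15.
Golden rule sets MPK = n+g+δ: 0.26·k^(0.26−1) = 0.15, so k_gold = (0.26/0.15)^(1/0.74) ≈ 2.1029.
y_gold = 2.1029^0.26 ≈ 1.2132.
c_gold = y_gold − (n+g+δ)·k_gold = 1.2132 − 0.15·2.1029 ≈ 0.8978.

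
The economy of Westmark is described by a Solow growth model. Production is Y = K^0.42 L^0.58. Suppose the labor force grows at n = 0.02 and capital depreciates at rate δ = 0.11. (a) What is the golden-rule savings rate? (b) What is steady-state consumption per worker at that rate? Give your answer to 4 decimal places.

(a) s_gold = 0.4200; (b) c_gold ≈ 1.3559

The effective depreciation rate is n + δ = 0.02 + 0.11 = 0.13.
For Cobb-Douglas, s_gold equals capital's share: s_gold = 0.42.
Setting f'(k) = n+δ gives 0.42·k^(0.42−1) = 0.13, hence k_gold = (0.42/0.13)^(1/0.58) ≈ 7.5529.
y_gold = 7.5529^0.42 ≈ 2.3378; c_gold = (1−0.42)·y_gold ≈ 1.3559.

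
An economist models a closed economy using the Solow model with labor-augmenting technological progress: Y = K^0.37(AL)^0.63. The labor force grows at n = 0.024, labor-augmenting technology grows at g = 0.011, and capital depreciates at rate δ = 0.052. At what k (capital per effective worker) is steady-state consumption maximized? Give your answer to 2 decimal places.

k_gold ≈ 9.95

Break-even investment rate: n + g + δ = 0.024 + 0.011 + 0.052 = 0.087.
At the golden rule the marginal product of capital equals n+g+δ: 0.37·k^(0.37−1) = 0.087. Solving, k_gold = (0.37/0.087)^(1/0.63) ≈ 9.9520.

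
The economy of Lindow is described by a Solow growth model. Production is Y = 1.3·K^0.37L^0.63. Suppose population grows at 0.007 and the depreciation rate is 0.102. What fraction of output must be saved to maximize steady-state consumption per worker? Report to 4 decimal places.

Capital per worker breaks even when investment replaces (n + δ)·k; here n + δ = 0.109.
At the golden rule MPK = n+δ, and in any Cobb-Douglas steady state s = (n+δ)·k/y = MPK·k/y = capital's share 0.37.

s_gold = 0.3700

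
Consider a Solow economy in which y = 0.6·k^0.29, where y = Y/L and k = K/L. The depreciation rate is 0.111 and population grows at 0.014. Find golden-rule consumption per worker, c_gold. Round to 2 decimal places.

c_gold ≈ 0.49

n + δ = 0.014 + 0.111 = 0.125.
Golden rule sets MPK = n+δ: 0.29·0.6·k^(0.29−1) = 0.125, so k_gold = (0.29·0.6/0.125)^(1/0.71) ≈ 1.5933.
y_gold = 0.6·1.5933^0.29 ≈ 0.6868.
c_gold = y_gold − (n+δ)·k_gold = 0.6868 − 0.125·1.5933 ≈ 0.4876.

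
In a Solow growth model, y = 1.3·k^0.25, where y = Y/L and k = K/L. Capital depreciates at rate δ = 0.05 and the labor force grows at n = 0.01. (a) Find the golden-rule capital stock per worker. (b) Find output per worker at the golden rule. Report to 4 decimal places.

(a) k_gold ≈ 9.5128; (b) y_gold ≈ 2.2831

n + δ = 0.01 + 0.05 = 0.06.
Golden rule sets MPK = n+δ: 0.25·1.3·k^(0.25−1) = 0.06, so k_gold = (0.25·1.3/0.06)^(1/0.75) ≈ 9.5128.
y_gold = 1.3·9.5128^0.25 ≈ 2.2831.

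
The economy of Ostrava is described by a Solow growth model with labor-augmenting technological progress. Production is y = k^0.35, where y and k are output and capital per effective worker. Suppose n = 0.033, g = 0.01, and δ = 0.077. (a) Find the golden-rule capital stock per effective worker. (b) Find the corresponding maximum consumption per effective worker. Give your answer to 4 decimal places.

Break-even investment rate: n + g + δ = 0.033 + 0.01 + 0.077 = 0.12.
Maximizing c = f(k) − (n+g+δ)·k gives f'(k) = n+g+δ, i.e. 0.35·k^(0.35−1) = 0.12, so k_gold = (0.35/0.12)^(1/0.65) ≈ 5.1905.
y_gold = 5.1905^0.35 ≈ 1.7796; c_gold = y_gold − 0.12·k_gold ≈ 1.1567.

(a) k_gold ≈ 5.1905; (b) c_gold ≈ 1.1567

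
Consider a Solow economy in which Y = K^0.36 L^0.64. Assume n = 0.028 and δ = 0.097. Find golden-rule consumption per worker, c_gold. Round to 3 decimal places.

Break-even investment rate: n + δ = 0.028 + 0.097 = 0.125.
Setting f'(k) = n+δ gives 0.36·k^(0.36−1) = 0.125, hence k_gold = (0.36/0.125)^(1/0.64) ≈ 5.2216.
y_gold = 5.2216^0.36 ≈ 1.8130.
c_gold = y_gold − (n+δ)·k_gold = 1.8130 − 0.125·5.2216 ≈ 1.1603.

c_gold ≈ 1.160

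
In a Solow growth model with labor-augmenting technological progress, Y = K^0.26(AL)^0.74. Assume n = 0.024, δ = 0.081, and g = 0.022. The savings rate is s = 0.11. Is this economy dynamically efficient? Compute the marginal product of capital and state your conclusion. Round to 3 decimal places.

dynamically efficient; MPK ≈ 0.300

Break-even investment rate: n + g + δ = 0.024 + 0.022 + 0.081 = 0.127.
Steady-state k*: s·k^0.26 = 0.127·k gives k* = (0.11/0.127)^(1/0.74) ≈ 0.8235.
MPK = 0.26·0.8235^(-0.74) ≈ 0.3002.
MPK > n+g+δ = 0.127, so the economy is dynamically efficient (under-saving).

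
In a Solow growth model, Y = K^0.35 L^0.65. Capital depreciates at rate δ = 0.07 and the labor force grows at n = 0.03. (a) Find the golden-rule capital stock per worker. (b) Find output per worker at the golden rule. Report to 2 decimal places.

n + δ = 0.03 + 0.07 = 0.1.
Golden rule sets MPK = n+δ: 0.35·k^(0.35−1) = 0.1, so k_gold = (0.35/0.1)^(1/0.65) ≈ 6.8711.
y_gold = 6.8711^0.35 ≈ 1.9632.

(a) k_gold ≈ 6.87; (b) y_gold ≈ 1.96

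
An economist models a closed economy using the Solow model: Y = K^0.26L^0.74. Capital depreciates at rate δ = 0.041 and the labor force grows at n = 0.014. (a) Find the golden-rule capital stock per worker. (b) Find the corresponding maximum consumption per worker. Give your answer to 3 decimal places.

(a) k_gold ≈ 8.159; (b) c_gold ≈ 1.277

The effective depreciation rate is n + δ = 0.014 + 0.041 = 0.055.
Maximizing c = f(k) − (n+δ)·k gives f'(k) = n+δ, i.e. 0.26·k^(0.26−1) = 0.055, so k_gold = (0.26/0.055)^(1/0.74) ≈ 8.1590.
y_gold = 8.1590^0.26 ≈ 1.7259; c_gold = y_gold − 0.055·k_gold ≈ 1.2772.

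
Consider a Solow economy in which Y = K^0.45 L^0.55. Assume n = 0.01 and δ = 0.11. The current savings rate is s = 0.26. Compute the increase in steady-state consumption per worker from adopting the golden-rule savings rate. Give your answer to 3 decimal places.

Δc ≈ 0.229

Capital per worker breaks even when investment replaces (n + δ)·k; here n + δ = 0.12.
Current steady state (s = 0.26): k* = (0.26/0.12)^(1/0.55) ≈ 4.0788, y* = 4.0788^0.45 ≈ 1.8825, c* = (1−0.26)·1.8825 ≈ 1.3931.
Setting f'(k) = n+δ gives 0.45·k^(0.45−1) = 0.12, hence k_gold = (0.45/0.12)^(1/0.55) ≈ 11.0584.
y_gold = 11.0584^0.45 ≈ 2.9489, c_gold = y_gold − 0.12·k_gold ≈ 1.6219.
Gain: Δc = 1.6219 − 1.3931 ≈ 0.2288.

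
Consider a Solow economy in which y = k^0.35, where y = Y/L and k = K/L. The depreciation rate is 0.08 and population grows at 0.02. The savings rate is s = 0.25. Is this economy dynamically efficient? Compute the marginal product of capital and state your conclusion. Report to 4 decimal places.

dynamically efficient; MPK ≈ 0.1400

Break-even investment rate: n + δ = 0.02 + 0.08 = 0.1.
Steady-state k*: s·k^0.35 = 0.1·k gives k* = (0.25/0.1)^(1/0.65) ≈ 4.0946.
MPK = 0.35·4.0946^(-0.65) ≈ 0.1400.
MPK > n+δ = 0.1, so the economy is dynamically efficient (under-saving).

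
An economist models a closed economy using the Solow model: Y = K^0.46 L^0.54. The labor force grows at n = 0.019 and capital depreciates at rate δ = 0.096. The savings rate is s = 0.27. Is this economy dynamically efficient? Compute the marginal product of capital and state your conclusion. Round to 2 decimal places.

Break-even investment rate: n + δ = 0.019 + 0.096 = 0.115.
Steady-state k*: s·k^0.46 = 0.115·k gives k* = (0.27/0.115)^(1/0.54) ≈ 4.8576.
MPK = 0.46·4.8576^(-0.54) ≈ 0.1959.
MPK > n+δ = 0.115, so the economy is dynamically efficient (under-saving).

dynamically efficient; MPK ≈ 0.20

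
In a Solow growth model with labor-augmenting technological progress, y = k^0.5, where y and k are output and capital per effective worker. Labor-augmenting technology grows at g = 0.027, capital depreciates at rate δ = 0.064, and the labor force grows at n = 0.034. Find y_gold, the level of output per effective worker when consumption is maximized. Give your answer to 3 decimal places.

The effective depreciation rate is n + g + δ = 0.034 + 0.027 + 0.064 = 0.125.
Golden rule sets MPK = n+g+δ: 0.5·k^(0.5−1) = 0.125, so k_gold = (0.5/0.125)^(1/0.5) ≈ 16.0000.
Output: y_gold = k_gold^0.5 = 16.0000^0.5 ≈ 4.0000.

y_gold ≈ 4.000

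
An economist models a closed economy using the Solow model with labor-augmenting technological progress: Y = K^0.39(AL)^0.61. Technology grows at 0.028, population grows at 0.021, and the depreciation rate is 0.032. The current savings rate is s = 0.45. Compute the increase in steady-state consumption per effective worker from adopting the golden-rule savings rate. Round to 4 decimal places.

Break-even investment rate: n + g + δ = 0.021 + 0.028 + 0.032 = 0.081.
Current steady state (s = 0.45): k* = (0.45/0.081)^(1/0.61) ≈ 16.6289, y* = 16.6289^0.39 ≈ 2.9932, c* = (1−0.45)·2.9932 ≈ 1.6463.
Golden rule sets MPK = n+g+δ: 0.39·k^(0.39−1) = 0.081, so k_gold = (0.39/0.081)^(1/0.61) ≈ 13.1517.
y_gold = 13.1517^0.39 ≈ 2.7315, c_gold = y_gold − 0.081·k_gold ≈ 1.6662.
Gain: Δc = 1.6662 − 1.6463 ≈ 0.0200.

Δc ≈ 0.0200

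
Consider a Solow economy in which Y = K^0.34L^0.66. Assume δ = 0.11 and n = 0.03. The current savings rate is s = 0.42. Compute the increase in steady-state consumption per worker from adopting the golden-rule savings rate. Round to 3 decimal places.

Δc ≈ 0.021

Break-even investment rate: n + δ = 0.03 + 0.11 = 0.14.
Current steady state (s = 0.42): k* = (0.42/0.14)^(1/0.66) ≈ 5.2834, y* = 5.2834^0.34 ≈ 1.7611, c* = (1−0.42)·1.7611 ≈ 1.0215.
Setting f'(k) = n+δ gives 0.34·k^(0.34−1) = 0.14, hence k_gold = (0.34/0.14)^(1/0.66) ≈ 3.8359.
y_gold = 3.8359^0.34 ≈ 1.5795, c_gold = y_gold − 0.14·k_gold ≈ 1.0425.
Gain: Δc = 1.0425 − 1.0215 ≈ 0.0210.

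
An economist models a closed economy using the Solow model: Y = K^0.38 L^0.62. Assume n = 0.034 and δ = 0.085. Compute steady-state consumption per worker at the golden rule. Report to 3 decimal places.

c_gold ≈ 1.263

n + δ = 0.034 + 0.085 = 0.119.
At the golden rule the marginal product of capital equals n+δ: 0.38·k^(0.38−1) = 0.119. Solving, k_gold = (0.38/0.119)^(1/0.62) ≈ 6.5056.
y_gold = 6.5056^0.38 ≈ 2.0373.
c_gold = y_gold − (n+δ)·k_gold = 2.0373 − 0.119·6.5056 ≈ 1.2631.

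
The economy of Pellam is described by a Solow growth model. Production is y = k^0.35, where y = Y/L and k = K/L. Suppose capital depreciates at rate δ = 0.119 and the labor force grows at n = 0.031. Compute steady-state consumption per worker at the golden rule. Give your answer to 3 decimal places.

c_gold ≈ 1.026

n + δ = 0.031 + 0.119 = 0.15.
At the golden rule the marginal product of capital equals n+δ: 0.35·k^(0.35−1) = 0.15. Solving, k_gold = (0.35/0.15)^(1/0.65) ≈ 3.6823.
y_gold = 3.6823^0.35 ≈ 1.5781.
c_gold = y_gold − (n+δ)·k_gold = 1.5781 − 0.15·3.6823 ≈ 1.0258.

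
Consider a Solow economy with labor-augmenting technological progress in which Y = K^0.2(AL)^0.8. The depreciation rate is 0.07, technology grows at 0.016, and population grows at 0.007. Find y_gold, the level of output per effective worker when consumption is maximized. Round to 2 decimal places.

y_gold ≈ 1.21

Capital per effective worker breaks even when investment replaces (n + g + δ)·k; here n + g + δ = 0.093.
Maximizing c = f(k) − (n+g+δ)·k gives f'(k) = n+g+δ, i.e. 0.2·k^(0.2−1) = 0.093, so k_gold = (0.2/0.093)^(1/0.8) ≈ 2.6043.
Output: y_gold = k_gold^0.2 = 2.6043^0.2 ≈ 1.2110.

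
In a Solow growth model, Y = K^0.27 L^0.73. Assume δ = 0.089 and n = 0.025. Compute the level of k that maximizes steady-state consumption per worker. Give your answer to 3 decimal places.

The effective depreciation rate is n + δ = 0.025 + 0.089 = 0.114.
Golden rule sets MPK = n+δ: 0.27·k^(0.27−1) = 0.114, so k_gold = (0.27/0.114)^(1/0.73) ≈ 3.2580.

k_gold ≈ 3.258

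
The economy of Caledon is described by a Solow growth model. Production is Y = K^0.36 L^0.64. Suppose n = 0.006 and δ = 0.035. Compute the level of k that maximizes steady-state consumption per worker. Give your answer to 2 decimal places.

k_gold ≈ 29.80

The effective depreciation rate is n + δ = 0.006 + 0.035 = 0.041.
Golden rule sets MPK = n+δ: 0.36·k^(0.36−1) = 0.041, so k_gold = (0.36/0.041)^(1/0.64) ≈ 29.8022.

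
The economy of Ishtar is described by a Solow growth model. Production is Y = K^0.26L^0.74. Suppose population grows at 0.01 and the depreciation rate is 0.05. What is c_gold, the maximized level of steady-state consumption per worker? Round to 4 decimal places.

Capital per worker breaks even when investment replaces (n + δ)·k; here n + δ = 0.06.
At the golden rule the marginal product of capital equals n+δ: 0.26·k^(0.26−1) = 0.06. Solving, k_gold = (0.26/0.06)^(1/0.74) ≈ 7.2539.
y_gold = 7.2539^0.26 ≈ 1.6740.
c_gold = y_gold − (n+δ)·k_gold = 1.6740 − 0.06·7.2539 ≈ 1.2387.

c_gold ≈ 1.2387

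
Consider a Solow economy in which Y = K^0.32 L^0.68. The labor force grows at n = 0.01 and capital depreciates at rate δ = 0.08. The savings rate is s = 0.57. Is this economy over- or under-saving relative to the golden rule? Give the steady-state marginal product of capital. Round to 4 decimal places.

over-saving; MPK ≈ 0.0505

n + δ = 0.01 + 0.08 = 0.09.
Steady-state k*: s·k^0.32 = 0.09·k gives k* = (0.57/0.09)^(1/0.68) ≈ 15.0963.
MPK = 0.32·15.0963^(-0.68) ≈ 0.0505.
MPK < n+δ = 0.09, so the economy is dynamically inefficient (over-saving).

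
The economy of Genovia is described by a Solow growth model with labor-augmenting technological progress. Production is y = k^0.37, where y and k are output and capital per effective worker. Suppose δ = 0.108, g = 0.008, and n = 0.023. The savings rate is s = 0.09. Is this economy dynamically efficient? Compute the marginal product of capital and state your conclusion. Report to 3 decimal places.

Capital per effective worker breaks even when investment replaces (n + g + δ)·k; here n + g + δ = 0.139.
Steady-state k*: s·k^0.37 = 0.139·k gives k* = (0.09/0.139)^(1/0.63) ≈ 0.5016.
MPK = 0.37·0.5016^(-0.63) ≈ 0.5714.
MPK > n+g+δ = 0.139, so the economy is dynamically efficient (under-saving).

dynamically efficient; MPK ≈ 0.571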